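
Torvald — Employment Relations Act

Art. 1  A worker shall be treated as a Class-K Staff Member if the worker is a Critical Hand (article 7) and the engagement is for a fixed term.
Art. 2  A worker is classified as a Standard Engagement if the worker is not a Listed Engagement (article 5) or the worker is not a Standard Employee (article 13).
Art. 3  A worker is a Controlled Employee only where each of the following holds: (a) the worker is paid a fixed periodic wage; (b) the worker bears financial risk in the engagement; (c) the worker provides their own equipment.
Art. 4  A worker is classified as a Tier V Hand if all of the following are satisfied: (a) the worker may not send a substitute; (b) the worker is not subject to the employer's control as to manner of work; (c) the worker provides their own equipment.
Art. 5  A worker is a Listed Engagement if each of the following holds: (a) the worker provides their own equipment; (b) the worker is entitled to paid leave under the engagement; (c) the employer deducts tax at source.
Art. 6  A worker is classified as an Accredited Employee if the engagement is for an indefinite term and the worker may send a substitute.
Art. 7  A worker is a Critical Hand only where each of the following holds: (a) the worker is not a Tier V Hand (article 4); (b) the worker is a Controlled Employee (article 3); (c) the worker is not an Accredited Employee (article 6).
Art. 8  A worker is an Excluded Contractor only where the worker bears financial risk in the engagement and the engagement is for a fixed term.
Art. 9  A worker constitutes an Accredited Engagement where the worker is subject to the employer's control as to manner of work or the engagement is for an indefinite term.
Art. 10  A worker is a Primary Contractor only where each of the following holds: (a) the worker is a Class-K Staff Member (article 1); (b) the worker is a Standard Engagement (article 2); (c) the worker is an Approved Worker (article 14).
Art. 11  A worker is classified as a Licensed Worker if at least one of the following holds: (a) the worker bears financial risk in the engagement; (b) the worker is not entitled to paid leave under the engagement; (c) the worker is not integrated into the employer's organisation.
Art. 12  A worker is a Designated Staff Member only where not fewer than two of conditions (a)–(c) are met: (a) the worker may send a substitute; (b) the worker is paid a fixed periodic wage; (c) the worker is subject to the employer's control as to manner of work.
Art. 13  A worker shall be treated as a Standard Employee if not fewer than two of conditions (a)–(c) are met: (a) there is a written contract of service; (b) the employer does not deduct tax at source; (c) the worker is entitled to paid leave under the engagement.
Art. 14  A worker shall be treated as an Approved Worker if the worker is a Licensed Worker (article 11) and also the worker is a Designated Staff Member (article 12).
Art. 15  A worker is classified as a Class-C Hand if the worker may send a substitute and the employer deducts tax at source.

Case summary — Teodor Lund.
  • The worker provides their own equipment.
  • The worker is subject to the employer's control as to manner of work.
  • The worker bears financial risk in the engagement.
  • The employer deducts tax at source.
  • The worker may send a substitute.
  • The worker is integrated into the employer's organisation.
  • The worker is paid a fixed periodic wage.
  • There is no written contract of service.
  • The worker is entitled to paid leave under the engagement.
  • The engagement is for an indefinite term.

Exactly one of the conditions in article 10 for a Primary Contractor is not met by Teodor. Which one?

article 4 — Tier V Hand: [the worker may not send a substitute? no] AND [the worker is not subject to the employer's control as to manner of work? no] AND [the worker provides their own equipment? yes] → not satisfied.
article 3 — Controlled Employee: [the worker is paid a fixed periodic wage? yes] AND [the worker bears financial risk in the engagement? yes] AND [the worker provides their own equipment? yes] → satisfied.
article 6 — Accredited Employee: [the engagement is for an indefinite term? yes] AND [the worker may send a substitute? yes] → satisfied.
article 7 — Critical Hand: [not a Tier V Hand (article 4)? yes] AND [Controlled Employee (article 3)? yes] AND [not an Accredited Employee (article 6)? no] → not satisfied.
article 1 — Class-K Staff Member: [Critical Hand (article 7)? no] AND [the engagement is for a fixed term? no] → not satisfied.
article 5 — Listed Engagement: [the worker provides their own equipment? yes] AND [the worker is entitled to paid leave under the engagement? yes] AND [the employer deducts tax at source? yes] → satisfied.
article 13 — Standard Employee: there is a written contract of service? no; the employer does not deduct tax at source? no; the worker is entitled to paid leave under the engagement? yes — 1 of 3 hold (need ≥2) → not satisfied.
article 2 — Standard Engagement: [not a Listed Engagement (article 5)? no] OR [not a Standard Employee (article 13)? yes] → satisfied.
article 11 — Licensed Worker: [the worker bears financial risk in the engagement? yes] OR [the worker is not entitled to paid leave under the engagement? no] OR [the worker is not integrated into the employer's organisation? no] → satisfied.
article 12 — Designated Staff Member: the worker may send a substitute? yes; the worker is paid a fixed periodic wage? yes; the worker is subject to the employer's control as to manner of work? yes — 3 of 3 hold (need ≥2) → satisfied.
article 14 — Approved Worker: [Licensed Worker (article 11)? yes] AND [Designated Staff Member (article 12)? yes] → satisfied.
article 10 — Primary Contractor: [Class-K Staff Member (article 1)? no] AND [Standard Engagement (article 2)? yes] AND [Approved Worker (article 14)? yes] → not satisfied.

Class-K Staff Member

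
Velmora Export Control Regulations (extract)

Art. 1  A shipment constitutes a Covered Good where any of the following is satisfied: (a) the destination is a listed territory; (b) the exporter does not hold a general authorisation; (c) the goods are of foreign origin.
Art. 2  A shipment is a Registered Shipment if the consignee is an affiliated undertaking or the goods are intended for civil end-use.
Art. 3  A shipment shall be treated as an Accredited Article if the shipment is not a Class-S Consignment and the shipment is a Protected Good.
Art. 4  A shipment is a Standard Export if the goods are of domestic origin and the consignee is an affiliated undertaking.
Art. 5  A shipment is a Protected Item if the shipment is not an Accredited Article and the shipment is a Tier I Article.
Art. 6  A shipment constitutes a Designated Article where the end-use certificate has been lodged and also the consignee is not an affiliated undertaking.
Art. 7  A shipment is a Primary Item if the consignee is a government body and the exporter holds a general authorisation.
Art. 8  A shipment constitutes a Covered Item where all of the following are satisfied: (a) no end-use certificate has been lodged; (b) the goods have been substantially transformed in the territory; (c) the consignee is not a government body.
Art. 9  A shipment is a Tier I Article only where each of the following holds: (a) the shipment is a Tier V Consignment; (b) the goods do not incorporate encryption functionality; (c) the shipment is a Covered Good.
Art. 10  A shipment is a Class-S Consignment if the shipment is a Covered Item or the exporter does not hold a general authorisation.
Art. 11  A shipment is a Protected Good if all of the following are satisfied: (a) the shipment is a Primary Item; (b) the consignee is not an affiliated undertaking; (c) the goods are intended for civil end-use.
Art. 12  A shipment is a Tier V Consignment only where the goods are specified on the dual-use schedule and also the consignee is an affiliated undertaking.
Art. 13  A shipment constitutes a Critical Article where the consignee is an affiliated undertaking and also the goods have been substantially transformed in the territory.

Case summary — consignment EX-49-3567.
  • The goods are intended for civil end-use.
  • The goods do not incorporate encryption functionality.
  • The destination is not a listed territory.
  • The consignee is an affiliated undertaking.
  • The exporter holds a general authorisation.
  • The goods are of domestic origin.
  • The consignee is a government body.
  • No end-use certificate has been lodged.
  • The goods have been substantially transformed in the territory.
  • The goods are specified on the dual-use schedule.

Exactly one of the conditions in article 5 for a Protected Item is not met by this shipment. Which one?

Tier I Article

Under article 8: no end-use certificate has been lodged? yes; and the goods have been substantially transformed in the territory? yes; and the consignee is not a government body? no. So the shipment is not a Covered Item.
Under article 10: Covered Item (article 8)? no; or the exporter does not hold a general authorisation? no. So the shipment is not a Class-S Consignment.
Under article 7: the consignee is a government body? yes; and the exporter holds a general authorisation? yes. So the shipment is a Primary Item.
Under article 11: Primary Item (article 7)? yes; and the consignee is not an affiliated undertaking? no; and the goods are intended for civil end-use? yes. So the shipment is not a Protected Good.
Under article 3: not a Class-S Consignment (article 10)? yes; and Protected Good (article 11)? no. So the shipment is not an Accredited Article.
Under article 12: the goods are specified on the dual-use schedule? yes; and the consignee is an affiliated undertaking? yes. So the shipment is a Tier V Consignment.
Under article 1: the destination is a listed territory? no; or the exporter does not hold a general authorisation? no; or the goods are of foreign origin? no. So the shipment is not a Covered Good.
Under article 9: Tier V Consignment (article 12)? yes; and the goods do not incorporate encryption functionality? yes; and Covered Good (article 1)? no. So the shipment is not a Tier I Article.
Under article 5: not an Accredited Article (article 3)? yes; and Tier I Article (article 9)? no. So the shipment is not a Protected Item.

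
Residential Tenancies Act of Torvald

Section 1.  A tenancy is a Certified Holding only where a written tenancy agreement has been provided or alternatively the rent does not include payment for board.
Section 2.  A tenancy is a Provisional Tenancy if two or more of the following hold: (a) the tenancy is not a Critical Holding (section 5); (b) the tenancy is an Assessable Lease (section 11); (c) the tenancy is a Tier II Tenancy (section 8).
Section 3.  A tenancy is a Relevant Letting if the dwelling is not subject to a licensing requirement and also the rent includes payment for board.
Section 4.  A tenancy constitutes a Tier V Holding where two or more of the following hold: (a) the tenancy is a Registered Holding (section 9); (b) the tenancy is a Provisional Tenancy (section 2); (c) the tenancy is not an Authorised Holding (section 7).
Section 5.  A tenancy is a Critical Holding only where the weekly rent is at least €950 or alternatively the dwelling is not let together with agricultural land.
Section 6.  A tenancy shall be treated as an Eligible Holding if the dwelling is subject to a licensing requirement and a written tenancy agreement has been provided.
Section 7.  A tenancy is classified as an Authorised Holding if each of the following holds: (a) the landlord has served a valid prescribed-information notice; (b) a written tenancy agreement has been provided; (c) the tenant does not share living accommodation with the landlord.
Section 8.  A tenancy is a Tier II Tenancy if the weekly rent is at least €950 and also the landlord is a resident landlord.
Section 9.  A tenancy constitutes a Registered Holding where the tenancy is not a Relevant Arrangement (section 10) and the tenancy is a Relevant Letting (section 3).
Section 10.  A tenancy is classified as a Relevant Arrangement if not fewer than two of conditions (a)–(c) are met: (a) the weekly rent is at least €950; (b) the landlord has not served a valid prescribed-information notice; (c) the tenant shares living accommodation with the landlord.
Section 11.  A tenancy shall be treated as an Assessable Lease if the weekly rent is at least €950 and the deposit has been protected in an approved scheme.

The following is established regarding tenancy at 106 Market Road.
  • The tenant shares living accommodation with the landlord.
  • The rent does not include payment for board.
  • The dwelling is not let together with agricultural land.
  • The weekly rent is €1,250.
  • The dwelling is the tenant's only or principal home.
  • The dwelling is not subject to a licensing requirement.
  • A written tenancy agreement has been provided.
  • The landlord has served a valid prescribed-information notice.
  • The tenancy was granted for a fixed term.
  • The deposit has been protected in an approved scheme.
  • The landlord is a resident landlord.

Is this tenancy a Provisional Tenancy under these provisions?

section 5 — Critical Holding: [weekly rent: €1,250 ≥ €950? yes] OR [the dwelling is not let together with agricultural land? yes] → satisfied.
section 11 — Assessable Lease: [weekly rent: €1,250 ≥ €950? yes] AND [the deposit has been protected in an approved scheme? yes] → satisfied.
section 8 — Tier II Tenancy: [weekly rent: €1,250 ≥ €950? yes] AND [the landlord is a resident landlord? yes] → satisfied.
section 2 — Provisional Tenancy: not a Critical Holding (section 5)? no; Assessable Lease (section 11)? yes; Tier II Tenancy (section 8)? yes — 2 of 3 hold (need ≥2) → satisfied.

Yes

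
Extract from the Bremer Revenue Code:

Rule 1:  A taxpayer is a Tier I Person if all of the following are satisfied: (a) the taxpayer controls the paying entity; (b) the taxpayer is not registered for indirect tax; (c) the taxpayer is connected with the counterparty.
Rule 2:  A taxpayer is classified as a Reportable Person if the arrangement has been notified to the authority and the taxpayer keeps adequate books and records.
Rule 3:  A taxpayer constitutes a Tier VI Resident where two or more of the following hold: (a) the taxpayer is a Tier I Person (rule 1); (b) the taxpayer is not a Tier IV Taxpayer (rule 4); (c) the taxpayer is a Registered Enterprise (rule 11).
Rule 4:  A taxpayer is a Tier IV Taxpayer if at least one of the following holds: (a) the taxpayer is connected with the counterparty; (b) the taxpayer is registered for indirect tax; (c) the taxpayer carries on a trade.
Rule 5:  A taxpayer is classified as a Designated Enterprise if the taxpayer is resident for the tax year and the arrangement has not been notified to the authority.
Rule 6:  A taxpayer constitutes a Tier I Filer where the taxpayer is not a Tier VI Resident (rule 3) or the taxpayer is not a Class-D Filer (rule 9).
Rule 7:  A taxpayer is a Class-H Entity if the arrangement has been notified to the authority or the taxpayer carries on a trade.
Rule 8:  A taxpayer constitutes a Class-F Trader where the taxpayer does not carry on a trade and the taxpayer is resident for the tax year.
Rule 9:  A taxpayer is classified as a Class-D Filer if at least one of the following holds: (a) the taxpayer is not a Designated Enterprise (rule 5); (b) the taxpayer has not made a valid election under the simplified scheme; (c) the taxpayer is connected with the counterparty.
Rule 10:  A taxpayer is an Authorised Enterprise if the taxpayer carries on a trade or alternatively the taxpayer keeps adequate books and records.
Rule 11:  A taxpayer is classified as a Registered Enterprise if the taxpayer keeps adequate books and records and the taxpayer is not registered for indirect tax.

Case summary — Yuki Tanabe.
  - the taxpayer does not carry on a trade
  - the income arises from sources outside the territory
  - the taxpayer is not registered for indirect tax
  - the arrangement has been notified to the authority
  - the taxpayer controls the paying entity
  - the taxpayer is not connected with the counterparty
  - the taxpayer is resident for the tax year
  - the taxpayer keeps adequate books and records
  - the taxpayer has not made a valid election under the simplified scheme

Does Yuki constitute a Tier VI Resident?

Yes

Under rule 1: the taxpayer controls the paying entity? yes; and the taxpayer is not registered for indirect tax? yes; and the taxpayer is connected with the counterparty? no. So the taxpayer is not a Tier I Person.
Under rule 4: the taxpayer is connected with the counterparty? no; or the taxpayer is registered for indirect tax? no; or the taxpayer carries on a trade? no. So the taxpayer is not a Tier IV Taxpayer.
Under rule 11: the taxpayer keeps adequate books and records? yes; and the taxpayer is not registered for indirect tax? yes. So the taxpayer is a Registered Enterprise.
Under rule 3: Tier I Person (rule 1)? no; not a Tier IV Taxpayer (rule 4)? yes; Registered Enterprise (rule 11)? yes — 2 of 3 hold (need ≥2) → satisfied.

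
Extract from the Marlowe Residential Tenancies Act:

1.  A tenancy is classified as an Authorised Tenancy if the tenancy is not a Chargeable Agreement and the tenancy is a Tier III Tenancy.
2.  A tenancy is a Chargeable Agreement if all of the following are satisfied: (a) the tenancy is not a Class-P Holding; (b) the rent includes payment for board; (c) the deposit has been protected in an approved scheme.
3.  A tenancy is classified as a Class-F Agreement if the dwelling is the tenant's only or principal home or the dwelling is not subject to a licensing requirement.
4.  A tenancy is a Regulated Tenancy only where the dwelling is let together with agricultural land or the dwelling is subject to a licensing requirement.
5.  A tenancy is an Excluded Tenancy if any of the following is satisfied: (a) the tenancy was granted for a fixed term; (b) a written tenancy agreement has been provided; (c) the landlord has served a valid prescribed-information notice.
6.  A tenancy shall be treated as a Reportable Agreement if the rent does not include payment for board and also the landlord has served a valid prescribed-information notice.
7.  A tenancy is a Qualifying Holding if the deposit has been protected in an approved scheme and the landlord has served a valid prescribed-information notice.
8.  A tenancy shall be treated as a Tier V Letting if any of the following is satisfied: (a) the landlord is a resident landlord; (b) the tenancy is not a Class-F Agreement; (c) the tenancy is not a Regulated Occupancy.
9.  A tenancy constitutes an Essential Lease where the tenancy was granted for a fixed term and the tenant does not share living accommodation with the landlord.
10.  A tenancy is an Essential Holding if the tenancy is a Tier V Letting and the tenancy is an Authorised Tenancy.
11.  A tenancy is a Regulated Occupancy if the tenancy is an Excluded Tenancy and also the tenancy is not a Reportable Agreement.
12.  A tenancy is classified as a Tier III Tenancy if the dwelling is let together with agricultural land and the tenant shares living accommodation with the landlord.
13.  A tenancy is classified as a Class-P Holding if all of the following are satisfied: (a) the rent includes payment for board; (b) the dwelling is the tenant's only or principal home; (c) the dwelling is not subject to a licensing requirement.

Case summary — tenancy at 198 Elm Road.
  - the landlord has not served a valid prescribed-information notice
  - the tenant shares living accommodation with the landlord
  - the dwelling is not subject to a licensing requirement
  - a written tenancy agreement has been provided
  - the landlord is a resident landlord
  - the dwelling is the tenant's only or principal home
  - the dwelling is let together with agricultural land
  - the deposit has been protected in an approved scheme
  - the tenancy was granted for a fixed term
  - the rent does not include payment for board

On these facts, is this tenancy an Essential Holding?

Yes

paragraph 3 — Class-F Agreement: [the dwelling is the tenant's only or principal home? yes] OR [the dwelling is not subject to a licensing requirement? yes] → satisfied.
paragraph 5 — Excluded Tenancy: [the tenancy was granted for a fixed term? yes] OR [a written tenancy agreement has been provided? yes] OR [the landlord has served a valid prescribed-information notice? no] → satisfied.
paragraph 6 — Reportable Agreement: [the rent does not include payment for board? yes] AND [the landlord has served a valid prescribed-information notice? no] → not satisfied.
paragraph 11 — Regulated Occupancy: [Excluded Tenancy (paragraph 5)? yes] AND [not a Reportable Agreement (paragraph 6)? yes] → satisfied.
paragraph 8 — Tier V Letting: [the landlord is a resident landlord? yes] OR [not a Class-F Agreement (paragraph 3)? no] OR [not a Regulated Occupancy (paragraph 11)? no] → satisfied.
paragraph 13 — Class-P Holding: [the rent includes payment for board? no] AND [the dwelling is the tenant's only or principal home? yes] AND [the dwelling is not subject to a licensing requirement? yes] → not satisfied.
paragraph 2 — Chargeable Agreement: [not a Class-P Holding (paragraph 13)? yes] AND [the rent includes payment for board? no] AND [the deposit has been protected in an approved scheme? yes] → not satisfied.
paragraph 12 — Tier III Tenancy: [the dwelling is let together with agricultural land? yes] AND [the tenant shares living accommodation with the landlord? yes] → satisfied.
paragraph 1 — Authorised Tenancy: [not a Chargeable Agreement (paragraph 2)? yes] AND [Tier III Tenancy (paragraph 12)? yes] → satisfied.
paragraph 10 — Essential Holding: [Tier V Letting (paragraph 8)? yes] AND [Authorised Tenancy (paragraph 1)? yes] → satisfied.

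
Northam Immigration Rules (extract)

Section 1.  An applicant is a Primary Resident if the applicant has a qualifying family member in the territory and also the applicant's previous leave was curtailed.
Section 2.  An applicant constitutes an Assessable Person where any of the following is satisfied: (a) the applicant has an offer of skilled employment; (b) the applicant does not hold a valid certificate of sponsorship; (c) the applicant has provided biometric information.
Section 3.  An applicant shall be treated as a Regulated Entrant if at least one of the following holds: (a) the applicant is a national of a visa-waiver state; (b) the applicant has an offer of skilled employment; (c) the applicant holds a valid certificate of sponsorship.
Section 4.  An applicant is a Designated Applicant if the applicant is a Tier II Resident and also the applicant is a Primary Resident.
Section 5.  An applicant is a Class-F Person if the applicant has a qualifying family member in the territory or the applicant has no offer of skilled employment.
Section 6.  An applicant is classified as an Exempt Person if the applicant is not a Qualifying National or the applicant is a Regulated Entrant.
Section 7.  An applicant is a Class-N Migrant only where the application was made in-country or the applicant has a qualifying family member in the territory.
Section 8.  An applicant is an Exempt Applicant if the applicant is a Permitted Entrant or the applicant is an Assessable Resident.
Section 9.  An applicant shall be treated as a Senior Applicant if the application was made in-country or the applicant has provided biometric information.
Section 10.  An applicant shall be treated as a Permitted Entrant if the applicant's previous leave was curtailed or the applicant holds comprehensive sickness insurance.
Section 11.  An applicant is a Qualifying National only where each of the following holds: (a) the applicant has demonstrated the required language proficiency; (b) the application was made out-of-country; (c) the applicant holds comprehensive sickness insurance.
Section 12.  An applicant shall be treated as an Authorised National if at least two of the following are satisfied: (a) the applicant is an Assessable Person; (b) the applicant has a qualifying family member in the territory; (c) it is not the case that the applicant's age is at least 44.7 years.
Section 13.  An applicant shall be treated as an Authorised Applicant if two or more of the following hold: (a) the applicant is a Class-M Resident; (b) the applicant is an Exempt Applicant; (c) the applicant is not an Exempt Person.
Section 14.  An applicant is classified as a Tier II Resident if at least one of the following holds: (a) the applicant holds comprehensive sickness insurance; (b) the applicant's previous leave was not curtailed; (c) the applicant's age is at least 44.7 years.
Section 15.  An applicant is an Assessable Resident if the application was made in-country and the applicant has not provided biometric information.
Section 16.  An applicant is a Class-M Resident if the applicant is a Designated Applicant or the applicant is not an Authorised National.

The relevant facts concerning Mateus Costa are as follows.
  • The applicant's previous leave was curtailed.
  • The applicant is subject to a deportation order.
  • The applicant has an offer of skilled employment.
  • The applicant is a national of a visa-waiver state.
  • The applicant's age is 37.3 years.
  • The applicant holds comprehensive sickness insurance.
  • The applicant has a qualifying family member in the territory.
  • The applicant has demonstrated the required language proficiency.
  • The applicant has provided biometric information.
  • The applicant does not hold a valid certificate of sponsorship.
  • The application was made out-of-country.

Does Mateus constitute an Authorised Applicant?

section 14 — Tier II Resident: [the applicant holds comprehensive sickness insurance? yes] OR [the applicant's previous leave was not curtailed? no] OR [applicant's age: 37.3 years ≥ 44.7 years? no] → satisfied.
section 1 — Primary Resident: [the applicant has a qualifying family member in the territory? yes] AND [the applicant's previous leave was curtailed? yes] → satisfied.
section 4 — Designated Applicant: [Tier II Resident (section 14)? yes] AND [Primary Resident (section 1)? yes] → satisfied.
section 2 — Assessable Person: [the applicant has an offer of skilled employment? yes] OR [the applicant does not hold a valid certificate of sponsorship? yes] OR [the applicant has provided biometric information? yes] → satisfied.
section 12 — Authorised National: Assessable Person (section 2)? yes; the applicant has a qualifying family member in the territory? yes; applicant's age: 37.3 years ≥ 44.7 years? no, so negated condition yes — 3 of 3 hold (need ≥2) → satisfied.
section 16 — Class-M Resident: [Designated Applicant (section 4)? yes] OR [not an Authorised National (section 12)? no] → satisfied.
section 10 — Permitted Entrant: [the applicant's previous leave was curtailed? yes] OR [the applicant holds comprehensive sickness insurance? yes] → satisfied.
section 15 — Assessable Resident: [the application was made in-country? no] AND [the applicant has not provided biometric information? no] → not satisfied.
section 8 — Exempt Applicant: [Permitted Entrant (section 10)? yes] OR [Assessable Resident (section 15)? no] → satisfied.
section 11 — Qualifying National: [the applicant has demonstrated the required language proficiency? yes] AND [the application was made out-of-country? yes] AND [the applicant holds comprehensive sickness insurance? yes] → satisfied.
section 3 — Regulated Entrant: [the applicant is a national of a visa-waiver state? yes] OR [the applicant has an offer of skilled employment? yes] OR [the applicant holds a valid certificate of sponsorship? no] → satisfied.
section 6 — Exempt Person: [not a Qualifying National (section 11)? no] OR [Regulated Entrant (section 3)? yes] → satisfied.
section 13 — Authorised Applicant: Class-M Resident (section 16)? yes; Exempt Applicant (section 8)? yes; not an Exempt Person (section 6)? no — 2 of 3 hold (need ≥2) → satisfied.

Yes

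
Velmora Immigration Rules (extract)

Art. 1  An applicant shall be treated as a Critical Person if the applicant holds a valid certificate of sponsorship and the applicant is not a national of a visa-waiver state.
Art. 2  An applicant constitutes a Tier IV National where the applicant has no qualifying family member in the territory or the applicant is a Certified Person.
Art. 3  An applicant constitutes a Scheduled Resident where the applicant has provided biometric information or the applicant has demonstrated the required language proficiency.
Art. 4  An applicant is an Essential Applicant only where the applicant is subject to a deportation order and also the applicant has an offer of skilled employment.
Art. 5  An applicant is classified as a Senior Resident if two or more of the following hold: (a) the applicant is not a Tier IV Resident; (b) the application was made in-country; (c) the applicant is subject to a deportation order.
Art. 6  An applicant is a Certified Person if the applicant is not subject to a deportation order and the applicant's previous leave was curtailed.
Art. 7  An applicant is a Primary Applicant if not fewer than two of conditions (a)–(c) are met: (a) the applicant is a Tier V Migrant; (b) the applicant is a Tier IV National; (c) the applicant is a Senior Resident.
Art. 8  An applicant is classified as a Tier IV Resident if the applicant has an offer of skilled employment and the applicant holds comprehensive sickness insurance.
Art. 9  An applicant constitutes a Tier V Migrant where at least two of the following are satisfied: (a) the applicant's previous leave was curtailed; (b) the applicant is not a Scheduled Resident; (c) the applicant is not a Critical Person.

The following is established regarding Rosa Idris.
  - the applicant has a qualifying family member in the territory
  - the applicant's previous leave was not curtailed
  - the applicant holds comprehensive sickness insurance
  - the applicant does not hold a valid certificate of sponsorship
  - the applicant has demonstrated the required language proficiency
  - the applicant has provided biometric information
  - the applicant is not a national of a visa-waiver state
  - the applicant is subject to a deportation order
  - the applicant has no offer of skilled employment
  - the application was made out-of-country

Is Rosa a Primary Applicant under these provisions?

article 3 — Scheduled Resident: [the applicant has provided biometric information? yes] OR [the applicant has demonstrated the required language proficiency? yes] → satisfied.
article 1 — Critical Person: [the applicant holds a valid certificate of sponsorship? no] AND [the applicant is not a national of a visa-waiver state? yes] → not satisfied.
article 9 — Tier V Migrant: the applicant's previous leave was curtailed? no; not a Scheduled Resident (article 3)? no; not a Critical Person (article 1)? yes — 1 of 3 hold (need ≥2) → not satisfied.
article 6 — Certified Person: [the applicant is not subject to a deportation order? no] AND [the applicant's previous leave was curtailed? no] → not satisfied.
article 2 — Tier IV National: [the applicant has no qualifying family member in the territory? no] OR [Certified Person (article 6)? no] → not satisfied.
article 8 — Tier IV Resident: [the applicant has an offer of skilled employment? no] AND [the applicant holds comprehensive sickness insurance? yes] → not satisfied.
article 5 — Senior Resident: not a Tier IV Resident (article 8)? yes; the application was made in-country? no; the applicant is subject to a deportation order? yes — 2 of 3 hold (need ≥2) → satisfied.
article 7 — Primary Applicant: Tier V Migrant (article 9)? no; Tier IV National (article 2)? no; Senior Resident (article 5)? yes — 1 of 3 hold (need ≥2) → not satisfied.

No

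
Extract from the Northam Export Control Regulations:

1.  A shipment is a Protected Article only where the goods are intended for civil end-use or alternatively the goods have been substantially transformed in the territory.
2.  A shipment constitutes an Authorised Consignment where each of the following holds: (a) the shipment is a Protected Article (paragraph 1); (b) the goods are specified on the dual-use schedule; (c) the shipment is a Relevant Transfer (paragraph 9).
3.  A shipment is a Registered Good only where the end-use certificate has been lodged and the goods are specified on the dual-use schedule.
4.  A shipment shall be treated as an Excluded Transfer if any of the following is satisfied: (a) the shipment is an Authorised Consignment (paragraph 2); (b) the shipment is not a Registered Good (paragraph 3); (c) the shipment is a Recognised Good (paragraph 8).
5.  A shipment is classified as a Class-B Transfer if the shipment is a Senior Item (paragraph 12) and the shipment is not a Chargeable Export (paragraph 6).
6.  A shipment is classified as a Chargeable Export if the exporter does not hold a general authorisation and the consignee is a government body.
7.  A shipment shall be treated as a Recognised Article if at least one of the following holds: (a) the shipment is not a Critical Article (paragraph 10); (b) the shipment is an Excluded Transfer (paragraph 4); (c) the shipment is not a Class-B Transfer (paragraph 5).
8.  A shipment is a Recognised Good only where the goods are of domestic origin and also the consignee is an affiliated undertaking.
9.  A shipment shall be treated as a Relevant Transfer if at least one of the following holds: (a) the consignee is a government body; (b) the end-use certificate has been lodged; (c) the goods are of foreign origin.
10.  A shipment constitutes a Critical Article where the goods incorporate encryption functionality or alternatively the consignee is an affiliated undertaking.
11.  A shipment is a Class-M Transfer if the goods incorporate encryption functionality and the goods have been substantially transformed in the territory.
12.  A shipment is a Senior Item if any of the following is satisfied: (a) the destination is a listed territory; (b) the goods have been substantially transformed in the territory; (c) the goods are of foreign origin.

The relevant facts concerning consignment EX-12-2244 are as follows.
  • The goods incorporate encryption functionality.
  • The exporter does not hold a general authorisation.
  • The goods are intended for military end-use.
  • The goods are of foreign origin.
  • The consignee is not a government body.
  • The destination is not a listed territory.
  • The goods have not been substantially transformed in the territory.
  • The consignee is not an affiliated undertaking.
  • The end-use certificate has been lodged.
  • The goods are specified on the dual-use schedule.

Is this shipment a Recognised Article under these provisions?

No

Under paragraph 10: the goods incorporate encryption functionality? yes; or the consignee is an affiliated undertaking? no. So the shipment is a Critical Article.
Under paragraph 1: the goods are intended for civil end-use? no; or the goods have been substantially transformed in the territory? no. So the shipment is not a Protected Article.
Under paragraph 9: the consignee is a government body? no; or the end-use certificate has been lodged? yes; or the goods are of foreign origin? yes. So the shipment is a Relevant Transfer.
Under paragraph 2: Protected Article (paragraph 1)? no; and the goods are specified on the dual-use schedule? yes; and Relevant Transfer (paragraph 9)? yes. So the shipment is not an Authorised Consignment.
Under paragraph 3: the end-use certificate has been lodged? yes; and the goods are specified on the dual-use schedule? yes. So the shipment is a Registered Good.
Under paragraph 8: the goods are of domestic origin? no; and the consignee is an affiliated undertaking? no. So the shipment is not a Recognised Good.
Under paragraph 4: Authorised Consignment (paragraph 2)? no; or not a Registered Good (paragraph 3)? no; or Recognised Good (paragraph 8)? no. So the shipment is not an Excluded Transfer.
Under paragraph 12: the destination is a listed territory? no; or the goods have been substantially transformed in the territory? no; or the goods are of foreign origin? yes. So the shipment is a Senior Item.
Under paragraph 6: the exporter does not hold a general authorisation? yes; and the consignee is a government body? no. So the shipment is not a Chargeable Export.
Under paragraph 5: Senior Item (paragraph 12)? yes; and not a Chargeable Export (paragraph 6)? yes. So the shipment is a Class-B Transfer.
Under paragraph 7: not a Critical Article (paragraph 10)? no; or Excluded Transfer (paragraph 4)? no; or not a Class-B Transfer (paragraph 5)? no. So the shipment is not a Recognised Article.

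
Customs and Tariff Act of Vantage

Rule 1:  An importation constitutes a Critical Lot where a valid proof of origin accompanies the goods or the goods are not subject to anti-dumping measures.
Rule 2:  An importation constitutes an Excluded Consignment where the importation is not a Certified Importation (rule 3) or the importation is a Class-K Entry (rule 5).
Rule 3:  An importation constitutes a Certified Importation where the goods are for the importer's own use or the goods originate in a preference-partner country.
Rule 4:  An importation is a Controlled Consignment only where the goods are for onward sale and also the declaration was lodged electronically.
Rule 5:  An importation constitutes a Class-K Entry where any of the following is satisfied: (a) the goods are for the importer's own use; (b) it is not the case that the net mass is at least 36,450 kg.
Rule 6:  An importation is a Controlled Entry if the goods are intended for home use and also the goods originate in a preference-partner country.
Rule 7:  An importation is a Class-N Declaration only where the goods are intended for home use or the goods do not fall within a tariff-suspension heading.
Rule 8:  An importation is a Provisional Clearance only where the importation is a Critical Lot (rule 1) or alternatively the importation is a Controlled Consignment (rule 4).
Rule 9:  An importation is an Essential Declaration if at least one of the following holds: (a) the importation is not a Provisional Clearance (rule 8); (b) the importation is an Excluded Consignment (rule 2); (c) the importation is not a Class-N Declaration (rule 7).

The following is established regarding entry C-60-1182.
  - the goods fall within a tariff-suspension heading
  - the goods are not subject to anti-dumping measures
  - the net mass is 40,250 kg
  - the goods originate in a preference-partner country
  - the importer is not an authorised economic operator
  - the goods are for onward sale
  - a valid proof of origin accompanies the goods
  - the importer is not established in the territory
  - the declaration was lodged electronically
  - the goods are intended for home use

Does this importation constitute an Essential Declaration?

No

rule 1 — Critical Lot: [a valid proof of origin accompanies the goods? yes] OR [the goods are not subject to anti-dumping measures? yes] → satisfied.
rule 4 — Controlled Consignment: [the goods are for onward sale? yes] AND [the declaration was lodged electronically? yes] → satisfied.
rule 8 — Provisional Clearance: [Critical Lot (rule 1)? yes] OR [Controlled Consignment (rule 4)? yes] → satisfied.
rule 3 — Certified Importation: [the goods are for the importer's own use? no] OR [the goods originate in a preference-partner country? yes] → satisfied.
rule 5 — Class-K Entry: [the goods are for the importer's own use? no] OR [net mass: 40,250 kg ≥ 36,450 kg? yes, so negated condition no] → not satisfied.
rule 2 — Excluded Consignment: [not a Certified Importation (rule 3)? no] OR [Class-K Entry (rule 5)? no] → not satisfied.
rule 7 — Class-N Declaration: [the goods are intended for home use? yes] OR [the goods do not fall within a tariff-suspension heading? no] → satisfied.
rule 9 — Essential Declaration: [not a Provisional Clearance (rule 8)? no] OR [Excluded Consignment (rule 2)? no] OR [not a Class-N Declaration (rule 7)? no] → not satisfied.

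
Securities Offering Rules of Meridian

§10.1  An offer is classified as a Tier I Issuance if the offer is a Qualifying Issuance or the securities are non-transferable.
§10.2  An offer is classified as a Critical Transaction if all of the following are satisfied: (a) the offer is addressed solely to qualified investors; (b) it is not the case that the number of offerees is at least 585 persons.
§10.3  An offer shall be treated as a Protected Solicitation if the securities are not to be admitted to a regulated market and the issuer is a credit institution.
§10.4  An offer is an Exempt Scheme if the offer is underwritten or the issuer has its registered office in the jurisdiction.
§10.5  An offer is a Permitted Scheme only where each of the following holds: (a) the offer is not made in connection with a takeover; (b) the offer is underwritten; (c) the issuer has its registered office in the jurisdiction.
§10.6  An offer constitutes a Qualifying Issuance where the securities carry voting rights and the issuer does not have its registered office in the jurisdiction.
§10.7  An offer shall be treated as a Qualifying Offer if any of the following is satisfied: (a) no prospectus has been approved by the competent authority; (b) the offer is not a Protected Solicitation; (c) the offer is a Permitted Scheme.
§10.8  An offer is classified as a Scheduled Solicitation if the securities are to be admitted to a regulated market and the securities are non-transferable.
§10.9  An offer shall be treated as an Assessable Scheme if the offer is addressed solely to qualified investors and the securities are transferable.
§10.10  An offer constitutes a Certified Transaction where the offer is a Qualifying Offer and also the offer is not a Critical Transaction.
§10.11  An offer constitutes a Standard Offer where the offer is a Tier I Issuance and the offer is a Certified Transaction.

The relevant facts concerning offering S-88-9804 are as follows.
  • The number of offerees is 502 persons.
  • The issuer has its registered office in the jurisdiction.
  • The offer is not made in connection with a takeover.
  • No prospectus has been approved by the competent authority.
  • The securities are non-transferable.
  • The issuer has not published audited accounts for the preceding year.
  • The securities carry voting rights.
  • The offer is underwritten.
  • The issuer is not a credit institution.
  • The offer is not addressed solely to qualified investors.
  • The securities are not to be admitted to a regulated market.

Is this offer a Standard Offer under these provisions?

§10.6 — Qualifying Issuance: [the securities carry voting rights? yes] AND [the issuer does not have its registered office in the jurisdiction? no] → not satisfied.
§10.1 — Tier I Issuance: [Qualifying Issuance (§10.6)? no] OR [the securities are non-transferable? yes] → satisfied.
§10.3 — Protected Solicitation: [the securities are not to be admitted to a regulated market? yes] AND [the issuer is a credit institution? no] → not satisfied.
§10.5 — Permitted Scheme: [the offer is not made in connection with a takeover? yes] AND [the offer is underwritten? yes] AND [the issuer has its registered office in the jurisdiction? yes] → satisfied.
§10.7 — Qualifying Offer: [no prospectus has been approved by the competent authority? yes] OR [not a Protected Solicitation (§10.3)? yes] OR [Permitted Scheme (§10.5)? yes] → satisfied.
§10.2 — Critical Transaction: [the offer is addressed solely to qualified investors? no] AND [number of offerees: 502 persons ≥ 585 persons? no, so negated condition yes] → not satisfied.
§10.10 — Certified Transaction: [Qualifying Offer (§10.7)? yes] AND [not a Critical Transaction (§10.2)? yes] → satisfied.
§10.11 — Standard Offer: [Tier I Issuance (§10.1)? yes] AND [Certified Transaction (§10.10)? yes] → satisfied.

Yes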